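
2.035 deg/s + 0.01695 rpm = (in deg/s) 2.137. Check: 1 deg/s = 0.017453293 rad/s, so 2.035 deg/s = 2.035 * 0.017453293 = 0.03551745 rad/s. 1 rpm = 0.10471976 rad/s, so 0.01695 rpm = 0.01695 * 0.10471976 = 0.0017749998 rad/s. Sum: 0.03551745 + 0.0017749998 = 0.03729245 rad/s. 1 deg/s = 0.017453293 rad/s, so 0.03729245 rad/s = 0.03729245 / 0.017453293 = 2.1367 deg/s ≈ 2.137 deg/s (4 s.f.).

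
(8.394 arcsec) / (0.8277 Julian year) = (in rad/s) 1.558e-12. Check: 1 arcsec = 4.8481368e-06 rad, so 8.394 arcsec = 8.394 * 4.8481368e-06 = 4.069526e-05 rad. 1 Julian year = 31557600 s, so 0.8277 Julian year = 0.8277 * 31557600 = 26120226 s. Combine: 4.069526e-05 rad / 26120226 s = 1.557998e-12 rad/s. Result: 1.557998e-12 rad/s ≈ 1.558e-12 rad/s (4 s.f.).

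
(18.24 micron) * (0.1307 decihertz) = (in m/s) 2.384e-07. Check: 1 micron = 1e-06 m, so 18.24 micron = 18.24 * 1e-06 = 1.824e-05 m. 1 decihertz = 0.1 Hz, so 0.1307 decihertz = 0.1307 * 0.1 = 0.01307 Hz. Combine: 1.824e-05 m * 0.01307 Hz = 2.383968e-07 m/s. Result: 2.383968e-07 m/s ≈ 2.384e-07 m/s (4 s.f.).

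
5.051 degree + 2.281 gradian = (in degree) 7.104. Check: 1 degree = 0.017453293 rad, so 5.051 degree = 5.051 * 0.017453293 = 0.088156581 rad. 1 gradian = 0.015707963 rad, so 2.281 gradian = 2.281 * 0.015707963 = 0.035829864 rad. Sum: 0.088156581 + 0.035829864 = 0.12398644 rad. 1 degree = 0.017453293 rad, so 0.12398644 rad = 0.12398644 / 0.017453293 = 7.1039 degree ≈ 7.104 degree (4 s.f.).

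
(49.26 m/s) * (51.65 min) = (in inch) 6.01e+06. Check: 49.26 m/s is already in m/s. 1 min = 60 s, so 51.65 min = 51.65 * 60 = 3099 s. Combine: 49.26 m/s * 3099 s = 152656.74 m. 1 inch = 0.0254 m, so 152656.74 m = 152656.74 / 0.0254 = 6010107.9 inch ≈ 6.01e+06 inch (4 s.f.).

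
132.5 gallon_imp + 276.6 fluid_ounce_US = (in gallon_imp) 134.3. Check: 1 gallon_imp = 0.00454609 m^3, so 132.5 gallon_imp = 132.5 * 0.00454609 = 0.60235693 m^3. 1 fluid_ounce_US = 2.957353e-05 m^3, so 276.6 fluid_ounce_US = 276.6 * 2.957353e-05 = 0.0081800383 m^3. Sum: 0.60235693 + 0.0081800383 = 0.61053696 m^3. 1 gallon_imp = 0.00454609 m^3, so 0.61053696 m^3 = 0.61053696 / 0.00454609 = 134.29936 gallon_imp ≈ 134.3 gallon_imp (4 s.f.).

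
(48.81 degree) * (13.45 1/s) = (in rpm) 109.4. Check: 1 degree = 0.017453293 rad, so 48.81 degree = 48.81 * 0.017453293 = 0.85189521 rad. 13.45 1/s = 13.45 Hz. Combine: 0.85189521 rad * 13.45 Hz = 11.457991 rad/s. 1 rpm = 0.10471976 rad/s, so 11.457991 rad/s = 11.457991 / 0.10471976 = 109.41575 rpm ≈ 109.4 rpm (4 s.f.).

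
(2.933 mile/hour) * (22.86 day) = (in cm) 2.59e+08. Check: 1 mile/hour = 0.44704 m/s, so 2.933 mile/hour = 2.933 * 0.44704 = 1.3111683 m/s. 1 day = 86400 s, so 22.86 day = 22.86 * 86400 = 1975104 s. Combine: 1.3111683 m/s * 1975104 s = 2589693.8 m. 1 cm = 0.01 m, so 2589693.8 m = 2589693.8 / 0.01 = 2.5896938e+08 cm ≈ 2.59e+08 cm (4 s.f.).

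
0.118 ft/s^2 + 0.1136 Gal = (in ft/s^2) 1 ft/s^2 = 0.3048 m/s^2, so 0.118 ft/s^2 = 0.118 * 0.3048 = 0.0359664 m/s^2. 1 Gal = 0.01 m/s^2, so 0.1136 Gal = 0.1136 * 0.01 = 0.001136 m/s^2. Sum: 0.0359664 + 0.001136 = 0.0371024 m/s^2. 1 ft/s^2 = 0.3048 m/s^2, so 0.0371024 m/s^2 = 0.0371024 / 0.3048 = 0.12172703 ft/s^2 ≈ 0.1217 ft/s^2 (4 s.f.). Final answer: 0.1217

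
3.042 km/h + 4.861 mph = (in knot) 1 km/h = 0.27777778 m/s, so 3.042 km/h = 3.042 * 0.27777778 = 0.845 m/s. 1 mph = 0.44704 m/s, so 4.861 mph = 4.861 * 0.44704 = 2.1730614 m/s. Sum: 0.845 + 2.1730614 = 3.0180614 m/s. 1 knot = 0.51444444 m/s, so 3.0180614 m/s = 3.0180614 / 0.51444444 = 5.8666421 knot ≈ 5.867 knot (4 s.f.). Final answer: 5.867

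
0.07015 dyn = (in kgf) 1 dyn = 1e-05 N, so 0.07015 dyn = 0.07015 * 1e-05 = 7.015e-07 N. 1 kgf = 9.80665 N, so 7.015e-07 N = 7.015e-07 / 9.80665 = 7.1533092e-08 kgf ≈ 7.153e-08 kgf (4 s.f.). Final answer: 7.153e-08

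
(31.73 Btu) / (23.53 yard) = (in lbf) 349.8. Check: 1 Btu = 1055.0559 J, so 31.73 Btu = 31.73 * 1055.0559 = 33476.922 J. 1 yard = 0.9144 m, so 23.53 yard = 23.53 * 0.9144 = 21.515832 m. Combine: 33476.922 J / 21.515832 m = 1555.9204 N. 1 lbf = 4.4482216 N, so 1555.9204 N = 1555.9204 / 4.4482216 = 349.78482 lbf ≈ 349.8 lbf (4 s.f.).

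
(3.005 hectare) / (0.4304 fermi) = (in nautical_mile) 3.77e+16. Check: 1 hectare = 10000 m^2, so 3.005 hectare = 3.005 * 10000 = 30050 m^2. 1 fermi = 1e-15 m, so 0.4304 fermi = 0.4304 * 1e-15 = 4.304e-16 m. Combine: 30050 m^2 / 4.304e-16 m = 6.9818773e+19 m. 1 nautical_mile = 1852 m, so 6.9818773e+19 m = 6.9818773e+19 / 1852 = 3.7699122e+16 nautical_mile ≈ 3.77e+16 nautical_mile (4 s.f.).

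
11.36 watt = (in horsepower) 11.36 watt = 11.36 W. 1 horsepower = 745.69987 W, so 11.36 W = 11.36 / 745.69987 = 0.015234011 horsepower ≈ 0.01523 horsepower (4 s.f.). Final answer: 0.01523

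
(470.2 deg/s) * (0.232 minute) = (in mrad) 1.142e+05. Check: 1 deg/s = 0.017453293 rad/s, so 470.2 deg/s = 470.2 * 0.017453293 = 8.2065381 rad/s. 1 minute = 60 s, so 0.232 minute = 0.232 * 60 = 13.92 s. Combine: 8.2065381 rad/s * 13.92 s = 114.23501 rad. 1 mrad = 0.001 rad, so 114.23501 rad = 114.23501 / 0.001 = 114235.01 mrad ≈ 1.142e+05 mrad (4 s.f.).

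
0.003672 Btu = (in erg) 1 Btu = 1055.0559 J, so 0.003672 Btu = 0.003672 * 1055.0559 = 3.8741651 J. 1 erg = 1e-07 J, so 3.8741651 J = 3.8741651 / 1e-07 = 38741651 erg ≈ 3.874e+07 erg (4 s.f.). Final answer: 3.874e+07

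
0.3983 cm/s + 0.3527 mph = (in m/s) 0.1617. Check: 1 cm/s = 0.01 m/s, so 0.3983 cm/s = 0.3983 * 0.01 = 0.003983 m/s. 1 mph = 0.44704 m/s, so 0.3527 mph = 0.3527 * 0.44704 = 0.15767101 m/s. Sum: 0.003983 + 0.15767101 = 0.16165401 m/s. Result: 0.16165401 m/s ≈ 0.1617 m/s (4 s.f.).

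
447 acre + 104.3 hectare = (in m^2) 2.852e+06. Check: 1 acre = 4046.8564 m^2, so 447 acre = 447 * 4046.8564 = 1808944.8 m^2. 1 hectare = 10000 m^2, so 104.3 hectare = 104.3 * 10000 = 1043000 m^2. Sum: 1808944.8 + 1043000 = 2851944.8 m^2. Result: 2851944.8 m^2 ≈ 2.852e+06 m^2 (4 s.f.).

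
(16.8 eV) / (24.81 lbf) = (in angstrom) 2.439e-10. Check: 1 eV = 1.6021766e-19 J, so 16.8 eV = 16.8 * 1.6021766e-19 = 2.6916567e-18 J. 1 lbf = 4.4482216 N, so 24.81 lbf = 24.81 * 4.4482216 = 110.36038 N. Combine: 2.6916567e-18 J / 110.36038 N = 2.4389702e-20 m. 1 angstrom = 1e-10 m, so 2.4389702e-20 m = 2.4389702e-20 / 1e-10 = 2.4389702e-10 angstrom ≈ 2.439e-10 angstrom (4 s.f.).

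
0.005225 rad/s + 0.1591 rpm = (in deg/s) 0.005225 rad/s is already in rad/s. 1 rpm = 0.10471976 rad/s, so 0.1591 rpm = 0.1591 * 0.10471976 = 0.016660913 rad/s. Sum: 0.005225 + 0.016660913 = 0.021885913 rad/s. 1 deg/s = 0.017453293 rad/s, so 0.021885913 rad/s = 0.021885913 / 0.017453293 = 1.2539704 deg/s ≈ 1.254 deg/s (4 s.f.). Final answer: 1.254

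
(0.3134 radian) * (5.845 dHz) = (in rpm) 0.3134 radian = 0.3134 rad. 1 dHz = 0.1 Hz, so 5.845 dHz = 5.845 * 0.1 = 0.5845 Hz. Combine: 0.3134 rad * 0.5845 Hz = 0.1831823 rad/s. 1 rpm = 0.10471976 rad/s, so 0.1831823 rad/s = 0.1831823 / 0.10471976 = 1.7492621 rpm ≈ 1.749 rpm (4 s.f.). Final answer: 1.749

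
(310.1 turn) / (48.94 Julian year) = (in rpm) 1.205e-05. Check: 1 turn = 6.2831853 rad, so 310.1 turn = 310.1 * 6.2831853 = 1948.4158 rad. 1 Julian year = 31557600 s, so 48.94 Julian year = 48.94 * 31557600 = 1.5444289e+09 s. Combine: 1948.4158 rad / 1.5444289e+09 s = 1.2615768e-06 rad/s. 1 rpm = 0.10471976 rad/s, so 1.2615768e-06 rad/s = 1.2615768e-06 / 0.10471976 = 1.2047171e-05 rpm ≈ 1.205e-05 rpm (4 s.f.).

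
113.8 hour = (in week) 1 hour = 3600 s, so 113.8 hour = 113.8 * 3600 = 409680 s. 1 week = 604800 s, so 409680 s = 409680 / 604800 = 0.67738095 week ≈ 0.6774 week (4 s.f.). Final answer: 0.6774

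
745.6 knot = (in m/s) 1 knot = 0.51444444 m/s, so 745.6 knot = 745.6 * 0.51444444 = 383.56978 m/s. Result: 383.56978 m/s ≈ 383.6 m/s (4 s.f.). Final answer: 383.6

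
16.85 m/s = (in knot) 32.75. Check: 1 knot = 0.51444444 m/s, so 16.85 m/s = 16.85 / 0.51444444 = 32.75378 knot ≈ 32.75 knot (4 s.f.).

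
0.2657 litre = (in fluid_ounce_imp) 9.351. Check: 1 litre = 0.001 m^3, so 0.2657 litre = 0.2657 * 0.001 = 0.0002657 m^3. 1 fluid_ounce_imp = 2.8413063e-05 m^3, so 0.0002657 m^3 = 0.0002657 / 2.8413063e-05 = 9.3513327 fluid_ounce_imp ≈ 9.351 fluid_ounce_imp (4 s.f.).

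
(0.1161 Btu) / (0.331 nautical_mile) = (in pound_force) 1 Btu = 1055.0559 J, so 0.1161 Btu = 0.1161 * 1055.0559 = 122.49198 J. 1 nautical_mile = 1852 m, so 0.331 nautical_mile = 0.331 * 1852 = 613.012 m. Combine: 122.49198 J / 613.012 m = 0.19981988 N. 1 pound_force = 4.4482216 N, so 0.19981988 N = 0.19981988 / 4.4482216 = 0.044921296 pound_force ≈ 0.04492 pound_force (4 s.f.). Final answer: 0.04492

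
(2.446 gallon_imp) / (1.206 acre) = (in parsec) 7.384e-23. Check: 1 gallon_imp = 0.00454609 m^3, so 2.446 gallon_imp = 2.446 * 0.00454609 = 0.011119736 m^3. 1 acre = 4046.8564 m^2, so 1.206 acre = 1.206 * 4046.8564 = 4880.5088 m^2. Combine: 0.011119736 m^3 / 4880.5088 m^2 = 2.2783969e-06 m. 1 parsec = 3.0856776e+16 m, so 2.2783969e-06 m = 2.2783969e-06 / 3.0856776e+16 = 7.3837814e-23 parsec ≈ 7.384e-23 parsec (4 s.f.).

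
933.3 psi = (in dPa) 1 psi = 6894.7573 Pa, so 933.3 psi = 933.3 * 6894.7573 = 6434877 Pa. 1 dPa = 0.1 Pa, so 6434877 Pa = 6434877 / 0.1 = 64348770 dPa ≈ 6.435e+07 dPa (4 s.f.). Final answer: 6.435e+07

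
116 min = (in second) 6960. Check: 1 min = 60 s, so 116 min = 116 * 60 = 6960 s. 6960 s = 6960 second.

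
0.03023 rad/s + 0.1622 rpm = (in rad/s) 0.04722. Check: 0.03023 rad/s is already in rad/s. 1 rpm = 0.10471976 rad/s, so 0.1622 rpm = 0.1622 * 0.10471976 = 0.016985544 rad/s. Sum: 0.03023 + 0.016985544 = 0.047215544 rad/s. Result: 0.047215544 rad/s ≈ 0.04722 rad/s (4 s.f.).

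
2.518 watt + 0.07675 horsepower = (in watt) 59.75. Check: 2.518 watt = 2.518 W. 1 horsepower = 745.69987 W, so 0.07675 horsepower = 0.07675 * 745.69987 = 57.232465 W. Sum: 2.518 + 57.232465 = 59.750465 W. 59.750465 W = 59.750465 watt ≈ 59.75 watt (4 s.f.).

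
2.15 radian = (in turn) 2.15 radian = 2.15 rad. 1 turn = 6.2831853 rad, so 2.15 rad = 2.15 / 6.2831853 = 0.34218313 turn ≈ 0.3422 turn (4 s.f.). Final answer: 0.3422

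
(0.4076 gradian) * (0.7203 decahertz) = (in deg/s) 2.642. Check: 1 gradian = 0.015707963 rad, so 0.4076 gradian = 0.4076 * 0.015707963 = 0.0064025658 rad. 1 decahertz = 10 Hz, so 0.7203 decahertz = 0.7203 * 10 = 7.203 Hz. Combine: 0.0064025658 rad * 7.203 Hz = 0.046117682 rad/s. 1 deg/s = 0.017453293 rad/s, so 0.046117682 rad/s = 0.046117682 / 0.017453293 = 2.6423485 deg/s ≈ 2.642 deg/s (4 s.f.).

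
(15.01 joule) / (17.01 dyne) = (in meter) 8.824e+04. Check: 15.01 joule = 15.01 J. 1 dyne = 1e-05 N, so 17.01 dyne = 17.01 * 1e-05 = 0.0001701 N. Combine: 15.01 J / 0.0001701 N = 88242.21 m. 88242.21 m = 88242.21 meter ≈ 8.824e+04 meter (4 s.f.).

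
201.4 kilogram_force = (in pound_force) 1 kilogram_force = 9.80665 N, so 201.4 kilogram_force = 201.4 * 9.80665 = 1975.0593 N. 1 pound_force = 4.4482216 N, so 1975.0593 N = 1975.0593 / 4.4482216 = 444.011 pound_force ≈ 444 pound_force (4 s.f.). Final answer: 444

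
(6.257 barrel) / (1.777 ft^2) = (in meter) 1 barrel = 0.15898729 m^3, so 6.257 barrel = 6.257 * 0.15898729 = 0.9947835 m^3. 1 ft^2 = 0.09290304 m^2, so 1.777 ft^2 = 1.777 * 0.09290304 = 0.1650887 m^2. Combine: 0.9947835 m^3 / 0.1650887 m^2 = 6.0257516 m. 6.0257516 m = 6.0257516 meter ≈ 6.026 meter (4 s.f.). Final answer: 6.026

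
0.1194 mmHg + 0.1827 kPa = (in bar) 0.001986. Check: 1 mmHg = 133.32237 Pa, so 0.1194 mmHg = 0.1194 * 133.32237 = 15.918691 Pa. 1 kPa = 1000 Pa, so 0.1827 kPa = 0.1827 * 1000 = 182.7 Pa. Sum: 15.918691 + 182.7 = 198.61869 Pa. 1 bar = 100000 Pa, so 198.61869 Pa = 198.61869 / 100000 = 0.0019861869 bar ≈ 0.001986 bar (4 s.f.).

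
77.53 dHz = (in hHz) 1 dHz = 0.1 Hz, so 77.53 dHz = 77.53 * 0.1 = 7.753 Hz. 1 hHz = 100 Hz, so 7.753 Hz = 7.753 / 100 = 0.07753 hHz. Final answer: 0.07753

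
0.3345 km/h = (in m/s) 1 km/h = 0.27777778 m/s, so 0.3345 km/h = 0.3345 * 0.27777778 = 0.092916667 m/s. Result: 0.092916667 m/s ≈ 0.09292 m/s (4 s.f.). Final answer: 0.09292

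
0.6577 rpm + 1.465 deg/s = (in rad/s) 0.09444. Check: 1 rpm = 0.10471976 rad/s, so 0.6577 rpm = 0.6577 * 0.10471976 = 0.068874183 rad/s. 1 deg/s = 0.017453293 rad/s, so 1.465 deg/s = 1.465 * 0.017453293 = 0.025569074 rad/s. Sum: 0.068874183 + 0.025569074 = 0.094443256 rad/s. Result: 0.094443256 rad/s ≈ 0.09444 rad/s (4 s.f.).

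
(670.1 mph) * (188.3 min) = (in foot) 1.11e+07. Check: 1 mph = 0.44704 m/s, so 670.1 mph = 670.1 * 0.44704 = 299.5615 m/s. 1 min = 60 s, so 188.3 min = 188.3 * 60 = 11298 s. Combine: 299.5615 m/s * 11298 s = 3384445.9 m. 1 foot = 0.3048 m, so 3384445.9 m = 3384445.9 / 0.3048 = 11103825 foot ≈ 1.11e+07 foot (4 s.f.).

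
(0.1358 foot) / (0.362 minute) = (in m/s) 0.001906. Check: 1 foot = 0.3048 m, so 0.1358 foot = 0.1358 * 0.3048 = 0.04139184 m. 1 minute = 60 s, so 0.362 minute = 0.362 * 60 = 21.72 s. Combine: 0.04139184 m / 21.72 s = 0.0019057017 m/s. Result: 0.0019057017 m/s ≈ 0.001906 m/s (4 s.f.).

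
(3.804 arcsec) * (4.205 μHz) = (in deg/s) 1 arcsec = 4.8481368e-06 rad, so 3.804 arcsec = 3.804 * 4.8481368e-06 = 1.8442312e-05 rad. 1 μHz = 1e-06 Hz, so 4.205 μHz = 4.205 * 1e-06 = 4.205e-06 Hz. Combine: 1.8442312e-05 rad * 4.205e-06 Hz = 7.7549924e-11 rad/s. 1 deg/s = 0.017453293 rad/s, so 7.7549924e-11 rad/s = 7.7549924e-11 / 0.017453293 = 4.4432833e-09 deg/s ≈ 4.443e-09 deg/s (4 s.f.). Final answer: 4.443e-09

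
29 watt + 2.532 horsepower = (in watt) 1917. Check: 29 watt = 29 W. 1 horsepower = 745.69987 W, so 2.532 horsepower = 2.532 * 745.69987 = 1888.1121 W. Sum: 29 + 1888.1121 = 1917.1121 W. 1917.1121 W = 1917.1121 watt ≈ 1917 watt (4 s.f.).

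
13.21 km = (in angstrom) 1 km = 1000 m, so 13.21 km = 13.21 * 1000 = 13210 m. 1 angstrom = 1e-10 m, so 13210 m = 13210 / 1e-10 = 1.321e+14 angstrom. Final answer: 1.321e+14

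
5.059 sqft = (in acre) 0.0001161. Check: 1 sqft = 0.09290304 m^2, so 5.059 sqft = 5.059 * 0.09290304 = 0.46999648 m^2. 1 acre = 4046.8564 m^2, so 0.46999648 m^2 = 0.46999648 / 4046.8564 = 0.00011613866 acre ≈ 0.0001161 acre (4 s.f.).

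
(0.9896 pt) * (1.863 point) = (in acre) 1 pt = 0.00035277778 m, so 0.9896 pt = 0.9896 * 0.00035277778 = 0.00034910889 m. 1 point = 0.00035277778 m, so 1.863 point = 1.863 * 0.00035277778 = 0.000657225 m. Combine: 0.00034910889 m * 0.000657225 m = 2.2944309e-07 m^2. 1 acre = 4046.8564 m^2, so 2.2944309e-07 m^2 = 2.2944309e-07 / 4046.8564 = 5.6696622e-11 acre ≈ 5.67e-11 acre (4 s.f.). Final answer: 5.67e-11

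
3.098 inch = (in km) 7.869e-05. Check: 1 inch = 0.0254 m, so 3.098 inch = 3.098 * 0.0254 = 0.0786892 m. 1 km = 1000 m, so 0.0786892 m = 0.0786892 / 1000 = 7.86892e-05 km ≈ 7.869e-05 km (4 s.f.).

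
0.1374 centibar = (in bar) 1 centibar = 1000 Pa, so 0.1374 centibar = 0.1374 * 1000 = 137.4 Pa. 1 bar = 100000 Pa, so 137.4 Pa = 137.4 / 100000 = 0.001374 bar. Final answer: 0.001374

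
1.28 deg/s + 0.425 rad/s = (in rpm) 1 deg/s = 0.017453293 rad/s, so 1.28 deg/s = 1.28 * 0.017453293 = 0.022340214 rad/s. 0.425 rad/s is already in rad/s. Sum: 0.022340214 + 0.425 = 0.44734021 rad/s. 1 rpm = 0.10471976 rad/s, so 0.44734021 rad/s = 0.44734021 / 0.10471976 = 4.2717844 rpm ≈ 4.272 rpm (4 s.f.). Final answer: 4.272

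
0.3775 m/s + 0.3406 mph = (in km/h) 1.907. Check: 0.3775 m/s is already in m/s. 1 mph = 0.44704 m/s, so 0.3406 mph = 0.3406 * 0.44704 = 0.15226182 m/s. Sum: 0.3775 + 0.15226182 = 0.52976182 m/s. 1 km/h = 0.27777778 m/s, so 0.52976182 m/s = 0.52976182 / 0.27777778 = 1.9071426 km/h ≈ 1.907 km/h (4 s.f.).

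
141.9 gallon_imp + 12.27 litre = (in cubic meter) 1 gallon_imp = 0.00454609 m^3, so 141.9 gallon_imp = 141.9 * 0.00454609 = 0.64509017 m^3. 1 litre = 0.001 m^3, so 12.27 litre = 12.27 * 0.001 = 0.01227 m^3. Sum: 0.64509017 + 0.01227 = 0.65736017 m^3. 0.65736017 m^3 = 0.65736017 cubic meter ≈ 0.6574 cubic meter (4 s.f.). Final answer: 0.6574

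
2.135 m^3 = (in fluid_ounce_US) 1 fluid_ounce_US = 2.957353e-05 m^3, so 2.135 m^3 = 2.135 / 2.957353e-05 = 72192.938 fluid_ounce_US ≈ 7.219e+04 fluid_ounce_US (4 s.f.). Final answer: 7.219e+04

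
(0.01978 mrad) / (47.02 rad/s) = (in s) 4.207e-07. Check: 1 mrad = 0.001 rad, so 0.01978 mrad = 0.01978 * 0.001 = 1.978e-05 rad. 47.02 rad/s is already in rad/s. Combine: 1.978e-05 rad / 47.02 rad/s = 4.2067205e-07 s. Result: 4.2067205e-07 s ≈ 4.207e-07 s (4 s.f.).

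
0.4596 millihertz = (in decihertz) 1 millihertz = 0.001 Hz, so 0.4596 millihertz = 0.4596 * 0.001 = 0.0004596 Hz. 1 decihertz = 0.1 Hz, so 0.0004596 Hz = 0.0004596 / 0.1 = 0.004596 decihertz. Final answer: 0.004596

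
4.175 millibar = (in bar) 0.004175. Check: 1 millibar = 100 Pa, so 4.175 millibar = 4.175 * 100 = 417.5 Pa. 1 bar = 100000 Pa, so 417.5 Pa = 417.5 / 100000 = 0.004175 bar.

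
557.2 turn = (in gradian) 1 turn = 6.2831853 rad, so 557.2 turn = 557.2 * 6.2831853 = 3500.9909 rad. 1 gradian = 0.015707963 rad, so 3500.9909 rad = 3500.9909 / 0.015707963 = 222880 gradian ≈ 2.229e+05 gradian (4 s.f.). Final answer: 2.229e+05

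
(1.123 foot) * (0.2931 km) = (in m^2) 1 foot = 0.3048 m, so 1.123 foot = 1.123 * 0.3048 = 0.3422904 m. 1 km = 1000 m, so 0.2931 km = 0.2931 * 1000 = 293.1 m. Combine: 0.3422904 m * 293.1 m = 100.32532 m^2. Result: 100.32532 m^2 ≈ 100.3 m^2 (4 s.f.). Final answer: 100.3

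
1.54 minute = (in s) 92.4. Check: 1 minute = 60 s, so 1.54 minute = 1.54 * 60 = 92.4 s. Result: 92.4 s.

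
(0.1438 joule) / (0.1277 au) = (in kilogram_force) 7.676e-13. Check: 0.1438 joule = 0.1438 J. 1 au = 1.4959787e+11 m, so 0.1277 au = 0.1277 * 1.4959787e+11 = 1.9103648e+10 m. Combine: 0.1438 J / 1.9103648e+10 m = 7.5273581e-12 N. 1 kilogram_force = 9.80665 N, so 7.5273581e-12 N = 7.5273581e-12 / 9.80665 = 7.6757691e-13 kilogram_force ≈ 7.676e-13 kilogram_force (4 s.f.).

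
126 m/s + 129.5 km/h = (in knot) 126 m/s is already in m/s. 1 km/h = 0.27777778 m/s, so 129.5 km/h = 129.5 * 0.27777778 = 35.972222 m/s. Sum: 126 + 35.972222 = 161.97222 m/s. 1 knot = 0.51444444 m/s, so 161.97222 m/s = 161.97222 / 0.51444444 = 314.84881 knot ≈ 314.8 knot (4 s.f.). Final answer: 314.8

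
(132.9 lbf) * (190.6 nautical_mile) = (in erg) 1 lbf = 4.4482216 N, so 132.9 lbf = 132.9 * 4.4482216 = 591.16865 N. 1 nautical_mile = 1852 m, so 190.6 nautical_mile = 190.6 * 1852 = 352991.2 m. Combine: 591.16865 N * 352991.2 m = 2.0867733e+08 J. 1 erg = 1e-07 J, so 2.0867733e+08 J = 2.0867733e+08 / 1e-07 = 2.0867733e+15 erg ≈ 2.087e+15 erg (4 s.f.). Final answer: 2.087e+15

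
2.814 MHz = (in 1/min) 1 MHz = 1000000 Hz, so 2.814 MHz = 2.814 * 1000000 = 2814000 Hz. 1 1/min = 0.016666667 Hz, so 2814000 Hz = 2814000 / 0.016666667 = 1.6884e+08 1/min ≈ 1.688e+08 1/min (4 s.f.). Final answer: 1.688e+08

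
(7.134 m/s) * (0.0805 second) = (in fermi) 5.743e+14. Check: 7.134 m/s is already in m/s. 0.0805 second = 0.0805 s. Combine: 7.134 m/s * 0.0805 s = 0.574287 m. 1 fermi = 1e-15 m, so 0.574287 m = 0.574287 / 1e-15 = 5.74287e+14 fermi ≈ 5.743e+14 fermi (4 s.f.).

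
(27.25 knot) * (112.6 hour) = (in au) 3.799e-05. Check: 1 knot = 0.51444444 m/s, so 27.25 knot = 27.25 * 0.51444444 = 14.018611 m/s. 1 hour = 3600 s, so 112.6 hour = 112.6 * 3600 = 405360 s. Combine: 14.018611 m/s * 405360 s = 5682584.2 m. 1 au = 1.4959787e+11 m, so 5682584.2 m = 5682584.2 / 1.4959787e+11 = 3.7985729e-05 au ≈ 3.799e-05 au (4 s.f.).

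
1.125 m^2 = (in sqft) 12.11. Check: 1 sqft = 0.09290304 m^2, so 1.125 m^2 = 1.125 / 0.09290304 = 12.109399 sqft ≈ 12.11 sqft (4 s.f.).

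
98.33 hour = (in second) 3.54e+05. Check: 1 hour = 3600 s, so 98.33 hour = 98.33 * 3600 = 353988 s. 353988 s = 353988 second ≈ 3.54e+05 second (4 s.f.).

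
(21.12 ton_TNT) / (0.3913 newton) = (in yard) 2.47e+11. Check: 1 ton_TNT = 4.184e+09 J, so 21.12 ton_TNT = 21.12 * 4.184e+09 = 8.836608e+10 J. 0.3913 newton = 0.3913 N. Combine: 8.836608e+10 J / 0.3913 N = 2.2582694e+11 m. 1 yard = 0.9144 m, so 2.2582694e+11 m = 2.2582694e+11 / 0.9144 = 2.4696734e+11 yard ≈ 2.47e+11 yard (4 s.f.).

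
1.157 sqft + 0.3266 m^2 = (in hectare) 1 sqft = 0.09290304 m^2, so 1.157 sqft = 1.157 * 0.09290304 = 0.10748882 m^2. 0.3266 m^2 is already in m^2. Sum: 0.10748882 + 0.3266 = 0.43408882 m^2. 1 hectare = 10000 m^2, so 0.43408882 m^2 = 0.43408882 / 10000 = 4.3408882e-05 hectare ≈ 4.341e-05 hectare (4 s.f.). Final answer: 4.341e-05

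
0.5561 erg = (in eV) 1 erg = 1e-07 J, so 0.5561 erg = 0.5561 * 1e-07 = 5.561e-08 J. 1 eV = 1.6021766e-19 J, so 5.561e-08 J = 5.561e-08 / 1.6021766e-19 = 3.4709032e+11 eV ≈ 3.471e+11 eV (4 s.f.). Final answer: 3.471e+11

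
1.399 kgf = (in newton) 1 kgf = 9.80665 N, so 1.399 kgf = 1.399 * 9.80665 = 13.719503 N. 13.719503 N = 13.719503 newton ≈ 13.72 newton (4 s.f.). Final answer: 13.72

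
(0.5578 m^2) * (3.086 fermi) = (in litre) 1.721e-12. Check: 0.5578 m^2 is already in m^2. 1 fermi = 1e-15 m, so 3.086 fermi = 3.086 * 1e-15 = 3.086e-15 m. Combine: 0.5578 m^2 * 3.086e-15 m = 1.7213708e-15 m^3. 1 litre = 0.001 m^3, so 1.7213708e-15 m^3 = 1.7213708e-15 / 0.001 = 1.7213708e-12 litre ≈ 1.721e-12 litre (4 s.f.).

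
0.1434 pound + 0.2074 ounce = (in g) 1 pound = 0.45359237 kg, so 0.1434 pound = 0.1434 * 0.45359237 = 0.065045146 kg. 1 ounce = 0.028349523 kg, so 0.2074 ounce = 0.2074 * 0.028349523 = 0.0058796911 kg. Sum: 0.065045146 + 0.0058796911 = 0.070924837 kg. 1 g = 0.001 kg, so 0.070924837 kg = 0.070924837 / 0.001 = 70.924837 g ≈ 70.92 g (4 s.f.). Final answer: 70.92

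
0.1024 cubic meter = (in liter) 102.4. Check: 0.1024 cubic meter = 0.1024 m^3. 1 liter = 0.001 m^3, so 0.1024 m^3 = 0.1024 / 0.001 = 102.4 liter.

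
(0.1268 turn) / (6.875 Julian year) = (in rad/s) 1 turn = 6.2831853 rad, so 0.1268 turn = 0.1268 * 6.2831853 = 0.7967079 rad. 1 Julian year = 31557600 s, so 6.875 Julian year = 6.875 * 31557600 = 2.169585e+08 s. Combine: 0.7967079 rad / 2.169585e+08 s = 3.6721672e-09 rad/s. Result: 3.6721672e-09 rad/s ≈ 3.672e-09 rad/s (4 s.f.). Final answer: 3.672e-09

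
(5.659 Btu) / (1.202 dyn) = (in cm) 1 Btu = 1055.0559 J, so 5.659 Btu = 5.659 * 1055.0559 = 5970.5611 J. 1 dyn = 1e-05 N, so 1.202 dyn = 1.202 * 1e-05 = 1.202e-05 N. Combine: 5970.5611 J / 1.202e-05 N = 4.9671889e+08 m. 1 cm = 0.01 m, so 4.9671889e+08 m = 4.9671889e+08 / 0.01 = 4.9671889e+10 cm ≈ 4.967e+10 cm (4 s.f.). Final answer: 4.967e+10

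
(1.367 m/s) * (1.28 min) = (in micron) 1.367 m/s is already in m/s. 1 min = 60 s, so 1.28 min = 1.28 * 60 = 76.8 s. Combine: 1.367 m/s * 76.8 s = 104.9856 m. 1 micron = 1e-06 m, so 104.9856 m = 104.9856 / 1e-06 = 1.049856e+08 micron ≈ 1.05e+08 micron (4 s.f.). Final answer: 1.05e+08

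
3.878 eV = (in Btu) 5.889e-22. Check: 1 eV = 1.6021766e-19 J, so 3.878 eV = 3.878 * 1.6021766e-19 = 6.213241e-19 J. 1 Btu = 1055.0559 J, so 6.213241e-19 J = 6.213241e-19 / 1055.0559 = 5.8890162e-22 Btu ≈ 5.889e-22 Btu (4 s.f.).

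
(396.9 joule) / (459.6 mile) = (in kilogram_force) 396.9 joule = 396.9 J. 1 mile = 1609.344 m, so 459.6 mile = 459.6 * 1609.344 = 739654.5 m. Combine: 396.9 J / 739654.5 m = 0.00053660188 N. 1 kilogram_force = 9.80665 N, so 0.00053660188 N = 0.00053660188 / 9.80665 = 5.4718164e-05 kilogram_force ≈ 5.472e-05 kilogram_force (4 s.f.). Final answer: 5.472e-05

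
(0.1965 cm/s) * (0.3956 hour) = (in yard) 1 cm/s = 0.01 m/s, so 0.1965 cm/s = 0.1965 * 0.01 = 0.001965 m/s. 1 hour = 3600 s, so 0.3956 hour = 0.3956 * 3600 = 1424.16 s. Combine: 0.001965 m/s * 1424.16 s = 2.7984744 m. 1 yard = 0.9144 m, so 2.7984744 m = 2.7984744 / 0.9144 = 3.0604488 yard ≈ 3.06 yard (4 s.f.). Final answer: 3.06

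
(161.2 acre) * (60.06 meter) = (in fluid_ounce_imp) 1.379e+12. Check: 1 acre = 4046.8564 m^2, so 161.2 acre = 161.2 * 4046.8564 = 652353.26 m^2. 60.06 meter = 60.06 m. Combine: 652353.26 m^2 * 60.06 m = 39180337 m^3. 1 fluid_ounce_imp = 2.8413063e-05 m^3, so 39180337 m^3 = 39180337 / 2.8413063e-05 = 1.3789551e+12 fluid_ounce_imp ≈ 1.379e+12 fluid_ounce_imp (4 s.f.).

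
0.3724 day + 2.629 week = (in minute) 1 day = 86400 s, so 0.3724 day = 0.3724 * 86400 = 32175.36 s. 1 week = 604800 s, so 2.629 week = 2.629 * 604800 = 1590019.2 s. Sum: 32175.36 + 1590019.2 = 1622194.6 s. 1 minute = 60 s, so 1622194.6 s = 1622194.6 / 60 = 27036.576 minute ≈ 2.704e+04 minute (4 s.f.). Final answer: 2.704e+04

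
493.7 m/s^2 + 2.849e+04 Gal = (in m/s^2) 493.7 m/s^2 is already in m/s^2. 1 Gal = 0.01 m/s^2, so 2.849e+04 Gal = 2.849e+04 * 0.01 = 284.9 m/s^2. Sum: 493.7 + 284.9 = 778.6 m/s^2. Result: 778.6 m/s^2. Final answer: 778.6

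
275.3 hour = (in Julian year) 1 hour = 3600 s, so 275.3 hour = 275.3 * 3600 = 991080 s. 1 Julian year = 31557600 s, so 991080 s = 991080 / 31557600 = 0.03140543 Julian year ≈ 0.03141 Julian year (4 s.f.). Final answer: 0.03141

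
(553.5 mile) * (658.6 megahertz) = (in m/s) 5.867e+14. Check: 1 mile = 1609.344 m, so 553.5 mile = 553.5 * 1609.344 = 890771.9 m. 1 megahertz = 1000000 Hz, so 658.6 megahertz = 658.6 * 1000000 = 6.586e+08 Hz. Combine: 890771.9 m * 6.586e+08 Hz = 5.8666238e+14 m/s. Result: 5.8666238e+14 m/s ≈ 5.867e+14 m/s (4 s.f.).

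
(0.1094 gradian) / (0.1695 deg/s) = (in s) 1 gradian = 0.015707963 rad, so 0.1094 gradian = 0.1094 * 0.015707963 = 0.0017184512 rad. 1 deg/s = 0.017453293 rad/s, so 0.1695 deg/s = 0.1695 * 0.017453293 = 0.0029583331 rad/s. Combine: 0.0017184512 rad / 0.0029583331 rad/s = 0.58088496 s. Result: 0.58088496 s ≈ 0.5809 s (4 s.f.). Final answer: 0.5809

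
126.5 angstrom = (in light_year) 1 angstrom = 1e-10 m, so 126.5 angstrom = 126.5 * 1e-10 = 1.265e-08 m. 1 light_year = 9.4607305e+15 m, so 1.265e-08 m = 1.265e-08 / 9.4607305e+15 = 1.3371061e-24 light_year ≈ 1.337e-24 light_year (4 s.f.). Final answer: 1.337e-24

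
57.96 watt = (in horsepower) 57.96 watt = 57.96 W. 1 horsepower = 745.69987 W, so 57.96 W = 57.96 / 745.69987 = 0.07772564 horsepower ≈ 0.07773 horsepower (4 s.f.). Final answer: 0.07773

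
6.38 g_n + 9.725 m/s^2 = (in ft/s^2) 1 g_n = 9.80665 m/s^2, so 6.38 g_n = 6.38 * 9.80665 = 62.566427 m/s^2. 9.725 m/s^2 is already in m/s^2. Sum: 62.566427 + 9.725 = 72.291427 m/s^2. 1 ft/s^2 = 0.3048 m/s^2, so 72.291427 m/s^2 = 72.291427 / 0.3048 = 237.1766 ft/s^2 ≈ 237.2 ft/s^2 (4 s.f.). Final answer: 237.2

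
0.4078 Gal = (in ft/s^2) 0.01338. Check: 1 Gal = 0.01 m/s^2, so 0.4078 Gal = 0.4078 * 0.01 = 0.004078 m/s^2. 1 ft/s^2 = 0.3048 m/s^2, so 0.004078 m/s^2 = 0.004078 / 0.3048 = 0.013379265 ft/s^2 ≈ 0.01338 ft/s^2 (4 s.f.).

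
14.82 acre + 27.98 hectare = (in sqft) 3.657e+06. Check: 1 acre = 4046.8564 m^2, so 14.82 acre = 14.82 * 4046.8564 = 59974.412 m^2. 1 hectare = 10000 m^2, so 27.98 hectare = 27.98 * 10000 = 279800 m^2. Sum: 59974.412 + 279800 = 339774.41 m^2. 1 sqft = 0.09290304 m^2, so 339774.41 m^2 = 339774.41 / 0.09290304 = 3657301.3 sqft ≈ 3.657e+06 sqft (4 s.f.).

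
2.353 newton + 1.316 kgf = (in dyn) 1.526e+06. Check: 2.353 newton = 2.353 N. 1 kgf = 9.80665 N, so 1.316 kgf = 1.316 * 9.80665 = 12.905551 N. Sum: 2.353 + 12.905551 = 15.258551 N. 1 dyn = 1e-05 N, so 15.258551 N = 15.258551 / 1e-05 = 1525855.1 dyn ≈ 1.526e+06 dyn (4 s.f.).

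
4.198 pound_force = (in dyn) 1 pound_force = 4.4482216 N, so 4.198 pound_force = 4.198 * 4.4482216 = 18.673634 N. 1 dyn = 1e-05 N, so 18.673634 N = 18.673634 / 1e-05 = 1867363.4 dyn ≈ 1.867e+06 dyn (4 s.f.). Final answer: 1.867e+06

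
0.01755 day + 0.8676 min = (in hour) 0.4357. Check: 1 day = 86400 s, so 0.01755 day = 0.01755 * 86400 = 1516.32 s. 1 min = 60 s, so 0.8676 min = 0.8676 * 60 = 52.056 s. Sum: 1516.32 + 52.056 = 1568.376 s. 1 hour = 3600 s, so 1568.376 s = 1568.376 / 3600 = 0.43566 hour ≈ 0.4357 hour (4 s.f.).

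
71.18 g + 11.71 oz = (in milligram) 4.032e+05. Check: 1 g = 0.001 kg, so 71.18 g = 71.18 * 0.001 = 0.07118 kg. 1 oz = 0.028349523 kg, so 11.71 oz = 11.71 * 0.028349523 = 0.33197292 kg. Sum: 0.07118 + 0.33197292 = 0.40315292 kg. 1 milligram = 1e-06 kg, so 0.40315292 kg = 0.40315292 / 1e-06 = 403152.92 milligram ≈ 4.032e+05 milligram (4 s.f.).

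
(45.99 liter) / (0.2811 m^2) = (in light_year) 1.729e-17. Check: 1 liter = 0.001 m^3, so 45.99 liter = 45.99 * 0.001 = 0.04599 m^3. 0.2811 m^2 is already in m^2. Combine: 0.04599 m^3 / 0.2811 m^2 = 0.16360726 m. 1 light_year = 9.4607305e+15 m, so 0.16360726 m = 0.16360726 / 9.4607305e+15 = 1.7293301e-17 light_year ≈ 1.729e-17 light_year (4 s.f.).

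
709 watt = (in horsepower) 709 watt = 709 W. 1 horsepower = 745.69987 W, so 709 W = 709 / 745.69987 = 0.95078466 horsepower ≈ 0.9508 horsepower (4 s.f.). Final answer: 0.9508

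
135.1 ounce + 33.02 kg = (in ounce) 1300. Check: 1 ounce = 0.028349523 kg, so 135.1 ounce = 135.1 * 0.028349523 = 3.8300206 kg. 33.02 kg is already in kg. Sum: 3.8300206 + 33.02 = 36.850021 kg. 1 ounce = 0.028349523 kg, so 36.850021 kg = 36.850021 / 0.028349523 = 1299.8462 ounce ≈ 1300 ounce (4 s.f.).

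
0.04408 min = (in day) 1 min = 60 s, so 0.04408 min = 0.04408 * 60 = 2.6448 s. 1 day = 86400 s, so 2.6448 s = 2.6448 / 86400 = 3.0611111e-05 day ≈ 3.061e-05 day (4 s.f.). Final answer: 3.061e-05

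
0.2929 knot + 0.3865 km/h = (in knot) 1 knot = 0.51444444 m/s, so 0.2929 knot = 0.2929 * 0.51444444 = 0.15068078 m/s. 1 km/h = 0.27777778 m/s, so 0.3865 km/h = 0.3865 * 0.27777778 = 0.10736111 m/s. Sum: 0.15068078 + 0.10736111 = 0.25804189 m/s. 1 knot = 0.51444444 m/s, so 0.25804189 m/s = 0.25804189 / 0.51444444 = 0.5015933 knot ≈ 0.5016 knot (4 s.f.). Final answer: 0.5016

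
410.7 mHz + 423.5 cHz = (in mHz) 4646. Check: 1 mHz = 0.001 Hz, so 410.7 mHz = 410.7 * 0.001 = 0.4107 Hz. 1 cHz = 0.01 Hz, so 423.5 cHz = 423.5 * 0.01 = 4.235 Hz. Sum: 0.4107 + 4.235 = 4.6457 Hz. 1 mHz = 0.001 Hz, so 4.6457 Hz = 4.6457 / 0.001 = 4645.7 mHz ≈ 4646 mHz (4 s.f.).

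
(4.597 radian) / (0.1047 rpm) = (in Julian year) 1.329e-05. Check: 4.597 radian = 4.597 rad. 1 rpm = 0.10471976 rad/s, so 0.1047 rpm = 0.1047 * 0.10471976 = 0.010964158 rad/s. Combine: 4.597 rad / 0.010964158 rad/s = 419.27523 s. 1 Julian year = 31557600 s, so 419.27523 s = 419.27523 / 31557600 = 1.328603e-05 Julian year ≈ 1.329e-05 Julian year (4 s.f.).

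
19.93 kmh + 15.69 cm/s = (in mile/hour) 1 kmh = 0.27777778 m/s, so 19.93 kmh = 19.93 * 0.27777778 = 5.5361111 m/s. 1 cm/s = 0.01 m/s, so 15.69 cm/s = 15.69 * 0.01 = 0.1569 m/s. Sum: 5.5361111 + 0.1569 = 5.6930111 m/s. 1 mile/hour = 0.44704 m/s, so 5.6930111 m/s = 5.6930111 / 0.44704 = 12.734903 mile/hour ≈ 12.73 mile/hour (4 s.f.). Final answer: 12.73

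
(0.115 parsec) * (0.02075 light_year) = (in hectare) 6.966e+25. Check: 1 parsec = 3.0856776e+16 m, so 0.115 parsec = 0.115 * 3.0856776e+16 = 3.5485292e+15 m. 1 light_year = 9.4607305e+15 m, so 0.02075 light_year = 0.02075 * 9.4607305e+15 = 1.9631016e+14 m. Combine: 3.5485292e+15 m * 1.9631016e+14 m = 6.9661233e+29 m^2. 1 hectare = 10000 m^2, so 6.9661233e+29 m^2 = 6.9661233e+29 / 10000 = 6.9661233e+25 hectare ≈ 6.966e+25 hectare (4 s.f.).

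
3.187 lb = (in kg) 1.446. Check: 1 lb = 0.45359237 kg, so 3.187 lb = 3.187 * 0.45359237 = 1.4455989 kg. Result: 1.4455989 kg ≈ 1.446 kg (4 s.f.).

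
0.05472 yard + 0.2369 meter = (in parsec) 1 yard = 0.9144 m, so 0.05472 yard = 0.05472 * 0.9144 = 0.050035968 m. 0.2369 meter = 0.2369 m. Sum: 0.050035968 + 0.2369 = 0.28693597 m. 1 parsec = 3.0856776e+16 m, so 0.28693597 m = 0.28693597 / 3.0856776e+16 = 9.2989614e-18 parsec ≈ 9.299e-18 parsec (4 s.f.). Final answer: 9.299e-18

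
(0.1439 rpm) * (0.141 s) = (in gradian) 1 rpm = 0.10471976 rad/s, so 0.1439 rpm = 0.1439 * 0.10471976 = 0.015069173 rad/s. 0.141 s is already in s. Combine: 0.015069173 rad/s * 0.141 s = 0.0021247534 rad. 1 gradian = 0.015707963 rad, so 0.0021247534 rad = 0.0021247534 / 0.015707963 = 0.135266 gradian ≈ 0.1353 gradian (4 s.f.). Final answer: 0.1353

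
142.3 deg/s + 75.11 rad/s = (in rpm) 1 deg/s = 0.017453293 rad/s, so 142.3 deg/s = 142.3 * 0.017453293 = 2.4836035 rad/s. 75.11 rad/s is already in rad/s. Sum: 2.4836035 + 75.11 = 77.593604 rad/s. 1 rpm = 0.10471976 rad/s, so 77.593604 rad/s = 77.593604 / 0.10471976 = 740.96433 rpm ≈ 741 rpm (4 s.f.). Final answer: 741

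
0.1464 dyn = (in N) 1.464e-06. Check: 1 dyn = 1e-05 N, so 0.1464 dyn = 0.1464 * 1e-05 = 1.464e-06 N. Result: 1.464e-06 N.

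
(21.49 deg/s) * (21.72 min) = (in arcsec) 1 deg/s = 0.017453293 rad/s, so 21.49 deg/s = 21.49 * 0.017453293 = 0.37507126 rad/s. 1 min = 60 s, so 21.72 min = 21.72 * 60 = 1303.2 s. Combine: 0.37507126 rad/s * 1303.2 s = 488.79286 rad. 1 arcsec = 4.8481368e-06 rad, so 488.79286 rad = 488.79286 / 4.8481368e-06 = 1.0082076e+08 arcsec ≈ 1.008e+08 arcsec (4 s.f.). Final answer: 1.008e+08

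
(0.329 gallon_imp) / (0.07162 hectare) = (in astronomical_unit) 1 gallon_imp = 0.00454609 m^3, so 0.329 gallon_imp = 0.329 * 0.00454609 = 0.0014956636 m^3. 1 hectare = 10000 m^2, so 0.07162 hectare = 0.07162 * 10000 = 716.2 m^2. Combine: 0.0014956636 m^3 / 716.2 m^2 = 2.0883323e-06 m. 1 astronomical_unit = 1.4959787e+11 m, so 2.0883323e-06 m = 2.0883323e-06 / 1.4959787e+11 = 1.3959639e-17 astronomical_unit ≈ 1.396e-17 astronomical_unit (4 s.f.). Final answer: 1.396e-17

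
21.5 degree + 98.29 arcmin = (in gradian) 25.71. Check: 1 degree = 0.017453293 rad, so 21.5 degree = 21.5 * 0.017453293 = 0.37524579 rad. 1 arcmin = 0.00029088821 rad, so 98.29 arcmin = 98.29 * 0.00029088821 = 0.028591402 rad. Sum: 0.37524579 + 0.028591402 = 0.40383719 rad. 1 gradian = 0.015707963 rad, so 0.40383719 rad = 0.40383719 / 0.015707963 = 25.709074 gradian ≈ 25.71 gradian (4 s.f.).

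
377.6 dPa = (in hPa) 0.3776. Check: 1 dPa = 0.1 Pa, so 377.6 dPa = 377.6 * 0.1 = 37.76 Pa. 1 hPa = 100 Pa, so 37.76 Pa = 37.76 / 100 = 0.3776 hPa.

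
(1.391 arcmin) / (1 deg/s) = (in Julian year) 1 arcmin = 0.00029088821 rad, so 1.391 arcmin = 1.391 * 0.00029088821 = 0.0004046255 rad. 1 deg/s = 0.017453293 rad/s, so 1 deg/s = 1 * 0.017453293 = 0.017453293 rad/s. Combine: 0.0004046255 rad / 0.017453293 rad/s = 0.023183333 s. 1 Julian year = 31557600 s, so 0.023183333 s = 0.023183333 / 31557600 = 7.346355e-10 Julian year ≈ 7.346e-10 Julian year (4 s.f.). Final answer: 7.346e-10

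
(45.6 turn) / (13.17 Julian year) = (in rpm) 1 turn = 6.2831853 rad, so 45.6 turn = 45.6 * 6.2831853 = 286.51325 rad. 1 Julian year = 31557600 s, so 13.17 Julian year = 13.17 * 31557600 = 4.1561359e+08 s. Combine: 286.51325 rad / 4.1561359e+08 s = 6.8937411e-07 rad/s. 1 rpm = 0.10471976 rad/s, so 6.8937411e-07 rad/s = 6.8937411e-07 / 0.10471976 = 6.5830378e-06 rpm ≈ 6.583e-06 rpm (4 s.f.). Final answer: 6.583e-06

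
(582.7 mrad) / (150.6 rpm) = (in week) 6.109e-08. Check: 1 mrad = 0.001 rad, so 582.7 mrad = 582.7 * 0.001 = 0.5827 rad. 1 rpm = 0.10471976 rad/s, so 150.6 rpm = 150.6 * 0.10471976 = 15.770795 rad/s. Combine: 0.5827 rad / 15.770795 rad/s = 0.036948042 s. 1 week = 604800 s, so 0.036948042 s = 0.036948042 / 604800 = 6.1091339e-08 week ≈ 6.109e-08 week (4 s.f.).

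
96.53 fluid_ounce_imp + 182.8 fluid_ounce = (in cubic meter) 0.008149. Check: 1 fluid_ounce_imp = 2.8413063e-05 m^3, so 96.53 fluid_ounce_imp = 96.53 * 2.8413063e-05 = 0.0027427129 m^3. 1 fluid_ounce = 2.957353e-05 m^3, so 182.8 fluid_ounce = 182.8 * 2.957353e-05 = 0.0054060412 m^3. Sum: 0.0027427129 + 0.0054060412 = 0.0081487541 m^3. 0.0081487541 m^3 = 0.0081487541 cubic meter ≈ 0.008149 cubic meter (4 s.f.).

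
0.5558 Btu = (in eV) 1 Btu = 1055.0559 J, so 0.5558 Btu = 0.5558 * 1055.0559 = 586.40004 J. 1 eV = 1.6021766e-19 J, so 586.40004 J = 586.40004 / 1.6021766e-19 = 3.6600212e+21 eV ≈ 3.66e+21 eV (4 s.f.). Final answer: 3.66e+21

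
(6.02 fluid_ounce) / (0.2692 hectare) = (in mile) 1 fluid_ounce = 2.957353e-05 m^3, so 6.02 fluid_ounce = 6.02 * 2.957353e-05 = 0.00017803265 m^3. 1 hectare = 10000 m^2, so 0.2692 hectare = 0.2692 * 10000 = 2692 m^2. Combine: 0.00017803265 m^3 / 2692 m^2 = 6.613397e-08 m. 1 mile = 1609.344 m, so 6.613397e-08 m = 6.613397e-08 / 1609.344 = 4.1093744e-11 mile ≈ 4.109e-11 mile (4 s.f.). Final answer: 4.109e-11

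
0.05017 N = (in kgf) 0.005116. Check: 1 kgf = 9.80665 N, so 0.05017 N = 0.05017 / 9.80665 = 0.0051159162 kgf ≈ 0.005116 kgf (4 s.f.).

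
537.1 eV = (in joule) 1 eV = 1.6021766e-19 J, so 537.1 eV = 537.1 * 1.6021766e-19 = 8.6052907e-17 J. 8.6052907e-17 J = 8.6052907e-17 joule ≈ 8.605e-17 joule (4 s.f.). Final answer: 8.605e-17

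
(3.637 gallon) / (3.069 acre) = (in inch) 4.364e-05. Check: 1 gallon = 0.0037854118 m^3, so 3.637 gallon = 3.637 * 0.0037854118 = 0.013767543 m^3. 1 acre = 4046.8564 m^2, so 3.069 acre = 3.069 * 4046.8564 = 12419.802 m^2. Combine: 0.013767543 m^3 / 12419.802 m^2 = 1.1085154e-06 m. 1 inch = 0.0254 m, so 1.1085154e-06 m = 1.1085154e-06 / 0.0254 = 4.364234e-05 inch ≈ 4.364e-05 inch (4 s.f.).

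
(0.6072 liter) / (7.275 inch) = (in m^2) 1 liter = 0.001 m^3, so 0.6072 liter = 0.6072 * 0.001 = 0.0006072 m^3. 1 inch = 0.0254 m, so 7.275 inch = 7.275 * 0.0254 = 0.184785 m. Combine: 0.0006072 m^3 / 0.184785 m = 0.003285981 m^2. Result: 0.003285981 m^2 ≈ 0.003286 m^2 (4 s.f.). Final answer: 0.003286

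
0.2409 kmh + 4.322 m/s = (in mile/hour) 1 kmh = 0.27777778 m/s, so 0.2409 kmh = 0.2409 * 0.27777778 = 0.066916667 m/s. 4.322 m/s is already in m/s. Sum: 0.066916667 + 4.322 = 4.3889167 m/s. 1 mile/hour = 0.44704 m/s, so 4.3889167 m/s = 4.3889167 / 0.44704 = 9.817727 mile/hour ≈ 9.818 mile/hour (4 s.f.). Final answer: 9.818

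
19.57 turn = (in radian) 1 turn = 6.2831853 rad, so 19.57 turn = 19.57 * 6.2831853 = 122.96194 rad. 122.96194 rad = 122.96194 radian ≈ 123 radian (4 s.f.). Final answer: 123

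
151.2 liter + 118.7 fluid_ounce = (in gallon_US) 1 liter = 0.001 m^3, so 151.2 liter = 151.2 * 0.001 = 0.1512 m^3. 1 fluid_ounce = 2.957353e-05 m^3, so 118.7 fluid_ounce = 118.7 * 2.957353e-05 = 0.003510378 m^3. Sum: 0.1512 + 0.003510378 = 0.15471038 m^3. 1 gallon_US = 0.0037854118 m^3, so 0.15471038 m^3 = 0.15471038 / 0.0037854118 = 40.870158 gallon_US ≈ 40.87 gallon_US (4 s.f.). Final answer: 40.87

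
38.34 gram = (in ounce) 1 gram = 0.001 kg, so 38.34 gram = 38.34 * 0.001 = 0.03834 kg. 1 ounce = 0.028349523 kg, so 0.03834 kg = 0.03834 / 0.028349523 = 1.3524037 ounce ≈ 1.352 ounce (4 s.f.). Final answer: 1.352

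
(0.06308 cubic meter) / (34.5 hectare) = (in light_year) 1.933e-23. Check: 0.06308 cubic meter = 0.06308 m^3. 1 hectare = 10000 m^2, so 34.5 hectare = 34.5 * 10000 = 345000 m^2. Combine: 0.06308 m^3 / 345000 m^2 = 1.8284058e-07 m. 1 light_year = 9.4607305e+15 m, so 1.8284058e-07 m = 1.8284058e-07 / 9.4607305e+15 = 1.9326265e-23 light_year ≈ 1.933e-23 light_year (4 s.f.).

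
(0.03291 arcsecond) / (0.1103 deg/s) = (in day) 9.593e-10. Check: 1 arcsecond = 4.8481368e-06 rad, so 0.03291 arcsecond = 0.03291 * 4.8481368e-06 = 1.5955218e-07 rad. 1 deg/s = 0.017453293 rad/s, so 0.1103 deg/s = 0.1103 * 0.017453293 = 0.0019250982 rad/s. Combine: 1.5955218e-07 rad / 0.0019250982 rad/s = 8.2880024e-05 s. 1 day = 86400 s, so 8.2880024e-05 s = 8.2880024e-05 / 86400 = 9.5925954e-10 day ≈ 9.593e-10 day (4 s.f.).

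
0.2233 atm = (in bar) 0.2263. Check: 1 atm = 101325 Pa, so 0.2233 atm = 0.2233 * 101325 = 22625.873 Pa. 1 bar = 100000 Pa, so 22625.873 Pa = 22625.873 / 100000 = 0.22625873 bar ≈ 0.2263 bar (4 s.f.).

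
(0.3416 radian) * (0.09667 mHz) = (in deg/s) 0.3416 radian = 0.3416 rad. 1 mHz = 0.001 Hz, so 0.09667 mHz = 0.09667 * 0.001 = 9.667e-05 Hz. Combine: 0.3416 rad * 9.667e-05 Hz = 3.3022472e-05 rad/s. 1 deg/s = 0.017453293 rad/s, so 3.3022472e-05 rad/s = 3.3022472e-05 / 0.017453293 = 0.0018920483 deg/s ≈ 0.001892 deg/s (4 s.f.). Final answer: 0.001892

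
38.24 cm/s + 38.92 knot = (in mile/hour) 45.64. Check: 1 cm/s = 0.01 m/s, so 38.24 cm/s = 38.24 * 0.01 = 0.3824 m/s. 1 knot = 0.51444444 m/s, so 38.92 knot = 38.92 * 0.51444444 = 20.022178 m/s. Sum: 0.3824 + 20.022178 = 20.404578 m/s. 1 mile/hour = 0.44704 m/s, so 20.404578 m/s = 20.404578 / 0.44704 = 45.643741 mile/hour ≈ 45.64 mile/hour (4 s.f.).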